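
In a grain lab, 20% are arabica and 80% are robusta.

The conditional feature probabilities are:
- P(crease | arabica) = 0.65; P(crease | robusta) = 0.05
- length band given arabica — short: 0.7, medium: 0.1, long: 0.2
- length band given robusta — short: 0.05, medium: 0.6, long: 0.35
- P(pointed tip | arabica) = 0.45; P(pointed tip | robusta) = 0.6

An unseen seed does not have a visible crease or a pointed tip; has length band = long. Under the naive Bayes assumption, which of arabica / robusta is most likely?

arabica: 0.2 × (1−0.65) × 0.2 × (1−0.45) = 0.0077
robusta: 0.8 × (1−0.05) × 0.35 × (1−0.6) = 0.1064
Highest score → robusta.

robusta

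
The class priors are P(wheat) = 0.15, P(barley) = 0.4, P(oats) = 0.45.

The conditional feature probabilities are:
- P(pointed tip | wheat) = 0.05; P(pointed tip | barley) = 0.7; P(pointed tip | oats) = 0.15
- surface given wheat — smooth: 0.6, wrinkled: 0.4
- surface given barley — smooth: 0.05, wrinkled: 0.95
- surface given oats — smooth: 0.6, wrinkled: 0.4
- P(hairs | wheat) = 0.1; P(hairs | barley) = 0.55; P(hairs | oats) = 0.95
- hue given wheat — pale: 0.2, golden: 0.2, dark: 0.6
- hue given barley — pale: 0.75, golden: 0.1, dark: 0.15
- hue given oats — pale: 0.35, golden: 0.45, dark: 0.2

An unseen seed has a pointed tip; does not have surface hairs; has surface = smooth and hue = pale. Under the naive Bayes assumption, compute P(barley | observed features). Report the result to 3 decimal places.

0.757

wheat: 0.15 × 0.05 × 0.6 × (1−0.1) × 0.2 = 0.00081
barley: 0.4 × 0.7 × 0.05 × (1−0.55) × 0.75 = 0.004725
oats: 0.45 × 0.15 × 0.6 × (1−0.95) × 0.35 = 0.00070875
P(barley | x) = 0.004725 / 0.00624375 ≈ 0.757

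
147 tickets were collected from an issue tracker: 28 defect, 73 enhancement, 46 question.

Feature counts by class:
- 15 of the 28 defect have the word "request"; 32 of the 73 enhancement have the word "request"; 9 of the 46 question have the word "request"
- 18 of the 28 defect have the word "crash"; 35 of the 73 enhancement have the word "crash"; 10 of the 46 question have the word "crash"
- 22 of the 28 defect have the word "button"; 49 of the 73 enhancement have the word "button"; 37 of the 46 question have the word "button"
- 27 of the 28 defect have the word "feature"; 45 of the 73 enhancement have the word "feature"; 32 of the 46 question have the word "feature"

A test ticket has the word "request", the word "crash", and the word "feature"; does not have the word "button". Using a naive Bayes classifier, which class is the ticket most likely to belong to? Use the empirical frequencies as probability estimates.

enhancement

defect: (28/147) × (15/28) × (18/28) × (6/28) × (27/28) ≈ 0.0135546
enhancement: (73/147) × (32/73) × (35/73) × (24/73) × (45/73) ≈ 0.0211522
question: (46/147) × (9/46) × (10/46) × (9/46) × (32/46) ≈ 0.00181152
Highest score → enhancement.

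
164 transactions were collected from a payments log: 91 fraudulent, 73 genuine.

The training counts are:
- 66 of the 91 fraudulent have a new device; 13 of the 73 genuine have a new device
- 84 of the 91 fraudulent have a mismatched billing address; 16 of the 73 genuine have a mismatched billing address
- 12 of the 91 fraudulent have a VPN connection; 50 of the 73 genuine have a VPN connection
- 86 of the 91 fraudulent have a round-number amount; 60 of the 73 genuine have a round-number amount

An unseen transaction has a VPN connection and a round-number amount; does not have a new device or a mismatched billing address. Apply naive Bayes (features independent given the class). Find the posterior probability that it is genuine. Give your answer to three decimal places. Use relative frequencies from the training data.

fraudulent: (91/164) × (25/91) × (7/91) × (12/91) × (86/91) ≈ 0.00146133
genuine: (73/164) × (60/73) × (57/73) × (50/73) × (60/73) ≈ 0.160818
P(genuine | x) = 0.160818 / 0.16227933 ≈ 0.991

0.991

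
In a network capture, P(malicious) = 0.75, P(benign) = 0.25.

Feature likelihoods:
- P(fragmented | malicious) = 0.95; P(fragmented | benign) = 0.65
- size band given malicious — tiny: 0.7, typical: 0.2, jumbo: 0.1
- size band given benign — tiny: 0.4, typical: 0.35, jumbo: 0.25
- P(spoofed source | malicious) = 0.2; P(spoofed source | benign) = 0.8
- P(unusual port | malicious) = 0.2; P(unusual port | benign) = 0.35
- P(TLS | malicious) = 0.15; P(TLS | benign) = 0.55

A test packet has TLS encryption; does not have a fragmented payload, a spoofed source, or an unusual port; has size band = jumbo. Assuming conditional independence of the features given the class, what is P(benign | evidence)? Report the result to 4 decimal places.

0.8129

malicious: 0.75 × (1−0.95) × 0.1 × (1−0.2) × (1−0.2) × 0.15 = 0.00036
benign: 0.25 × (1−0.65) × 0.25 × (1−0.8) × (1−0.35) × 0.55 = 0.0015640625
P(benign | x) = 0.0015640625 / 0.0019240625 ≈ 0.8129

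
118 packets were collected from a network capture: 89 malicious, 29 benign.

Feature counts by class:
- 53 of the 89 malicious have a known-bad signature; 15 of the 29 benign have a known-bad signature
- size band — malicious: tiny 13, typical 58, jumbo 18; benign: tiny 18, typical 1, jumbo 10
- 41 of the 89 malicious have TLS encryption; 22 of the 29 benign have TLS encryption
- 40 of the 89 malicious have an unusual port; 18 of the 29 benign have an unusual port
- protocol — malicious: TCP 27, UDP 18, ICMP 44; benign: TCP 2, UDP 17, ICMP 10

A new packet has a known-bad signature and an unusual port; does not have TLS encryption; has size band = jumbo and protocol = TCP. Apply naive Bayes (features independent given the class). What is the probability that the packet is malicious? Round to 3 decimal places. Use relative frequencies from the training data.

malicious: (89/118) × (53/89) × (18/89) × (48/89) × (40/89) × (27/89) ≈ 0.00667992
benign: (29/118) × (15/29) × (10/29) × (7/29) × (18/29) × (2/29) ≈ 0.000452916
P(malicious | x) = 0.00667992 / 0.007132836 ≈ 0.937

0.937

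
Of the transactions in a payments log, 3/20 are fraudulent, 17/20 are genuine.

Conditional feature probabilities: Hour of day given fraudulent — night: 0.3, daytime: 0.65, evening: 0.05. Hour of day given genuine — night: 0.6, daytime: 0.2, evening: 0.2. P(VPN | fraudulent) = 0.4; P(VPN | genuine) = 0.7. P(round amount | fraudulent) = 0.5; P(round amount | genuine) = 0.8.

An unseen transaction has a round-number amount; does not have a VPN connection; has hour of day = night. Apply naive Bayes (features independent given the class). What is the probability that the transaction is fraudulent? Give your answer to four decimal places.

0.0993

fraudulent: 0.15 × 0.3 × (1−0.4) × 0.5 = 0.0135
genuine: 0.85 × 0.6 × (1−0.7) × 0.8 = 0.1224
P(fraudulent | x) = 0.0135 / 0.1359 ≈ 0.0993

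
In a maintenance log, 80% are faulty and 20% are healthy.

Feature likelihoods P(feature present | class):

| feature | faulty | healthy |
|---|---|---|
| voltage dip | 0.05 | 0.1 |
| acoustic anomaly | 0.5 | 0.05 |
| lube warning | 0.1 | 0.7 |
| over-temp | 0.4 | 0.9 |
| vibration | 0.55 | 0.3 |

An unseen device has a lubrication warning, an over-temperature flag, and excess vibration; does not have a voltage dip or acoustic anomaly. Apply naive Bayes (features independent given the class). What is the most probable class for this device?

healthy

faulty: 0.8 × (1−0.05) × (1−0.5) × 0.1 × 0.4 × 0.55 = 0.00836
healthy: 0.2 × (1−0.1) × (1−0.05) × 0.7 × 0.9 × 0.3 = 0.032319
Highest score → healthy.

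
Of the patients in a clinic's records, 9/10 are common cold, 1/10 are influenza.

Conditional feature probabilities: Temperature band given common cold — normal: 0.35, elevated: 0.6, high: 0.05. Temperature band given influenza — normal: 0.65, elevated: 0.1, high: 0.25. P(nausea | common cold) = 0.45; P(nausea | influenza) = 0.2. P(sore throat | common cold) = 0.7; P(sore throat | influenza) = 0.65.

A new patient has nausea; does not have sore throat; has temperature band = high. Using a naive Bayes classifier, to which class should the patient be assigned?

common cold

common cold: 0.9 × 0.05 × 0.45 × (1−0.7) = 0.006075
influenza: 0.1 × 0.25 × 0.2 × (1−0.65) = 0.00175
Highest score → common cold.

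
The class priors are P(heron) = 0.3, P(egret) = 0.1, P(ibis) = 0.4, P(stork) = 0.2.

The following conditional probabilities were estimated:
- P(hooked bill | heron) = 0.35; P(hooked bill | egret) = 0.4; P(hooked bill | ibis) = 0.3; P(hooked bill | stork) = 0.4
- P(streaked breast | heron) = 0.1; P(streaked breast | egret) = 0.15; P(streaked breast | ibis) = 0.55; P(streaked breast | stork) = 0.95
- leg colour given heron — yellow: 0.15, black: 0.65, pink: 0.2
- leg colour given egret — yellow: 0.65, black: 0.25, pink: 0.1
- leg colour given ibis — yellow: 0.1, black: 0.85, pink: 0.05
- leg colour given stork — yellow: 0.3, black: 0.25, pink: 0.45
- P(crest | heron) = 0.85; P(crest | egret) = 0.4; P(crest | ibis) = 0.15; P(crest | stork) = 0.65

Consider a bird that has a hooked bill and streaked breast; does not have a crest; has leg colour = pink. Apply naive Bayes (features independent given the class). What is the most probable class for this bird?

heron: 0.3 × 0.35 × 0.1 × 0.2 × (1−0.85) = 0.000315
egret: 0.1 × 0.4 × 0.15 × 0.1 × (1−0.4) = 0.00036
ibis: 0.4 × 0.3 × 0.55 × 0.05 × (1−0.15) = 0.002805
stork: 0.2 × 0.4 × 0.95 × 0.45 × (1−0.65) = 0.01197
Highest score → stork.

stork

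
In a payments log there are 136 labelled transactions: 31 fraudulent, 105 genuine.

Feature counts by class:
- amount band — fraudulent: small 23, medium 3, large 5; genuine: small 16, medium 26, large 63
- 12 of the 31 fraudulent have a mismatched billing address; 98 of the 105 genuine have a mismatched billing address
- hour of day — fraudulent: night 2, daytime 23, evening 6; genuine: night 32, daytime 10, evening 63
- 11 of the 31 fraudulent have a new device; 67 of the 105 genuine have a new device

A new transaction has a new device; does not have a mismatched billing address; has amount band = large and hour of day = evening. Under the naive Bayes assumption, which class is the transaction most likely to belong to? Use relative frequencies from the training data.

genuine

fraudulent: (31/136) × (5/31) × (19/31) × (6/31) × (11/31) ≈ 0.00154755
genuine: (105/136) × (63/105) × (7/105) × (63/105) × (67/105) ≈ 0.0118235
Highest score → genuine.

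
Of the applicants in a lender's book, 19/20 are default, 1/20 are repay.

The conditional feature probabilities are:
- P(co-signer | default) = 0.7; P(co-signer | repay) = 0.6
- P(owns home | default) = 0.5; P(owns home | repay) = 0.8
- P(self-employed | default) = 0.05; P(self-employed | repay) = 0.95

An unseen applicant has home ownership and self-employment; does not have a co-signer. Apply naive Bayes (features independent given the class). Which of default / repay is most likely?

default: 0.95 × (1−0.7) × 0.5 × 0.05 = 0.007125
repay: 0.05 × (1−0.6) × 0.8 × 0.95 = 0.0152
Highest score → repay.

repay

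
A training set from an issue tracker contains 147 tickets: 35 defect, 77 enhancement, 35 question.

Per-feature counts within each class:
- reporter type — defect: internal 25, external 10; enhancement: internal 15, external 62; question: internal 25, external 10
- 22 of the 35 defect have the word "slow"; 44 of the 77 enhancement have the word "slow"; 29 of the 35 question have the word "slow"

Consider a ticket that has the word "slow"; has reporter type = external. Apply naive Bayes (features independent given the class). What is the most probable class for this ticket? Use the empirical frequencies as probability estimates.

enhancement

defect: (35/147) × (10/35) × (22/35) ≈ 0.04276
enhancement: (77/147) × (62/77) × (44/77) ≈ 0.241011
question: (35/147) × (10/35) × (29/35) ≈ 0.0563654
Highest score → enhancement.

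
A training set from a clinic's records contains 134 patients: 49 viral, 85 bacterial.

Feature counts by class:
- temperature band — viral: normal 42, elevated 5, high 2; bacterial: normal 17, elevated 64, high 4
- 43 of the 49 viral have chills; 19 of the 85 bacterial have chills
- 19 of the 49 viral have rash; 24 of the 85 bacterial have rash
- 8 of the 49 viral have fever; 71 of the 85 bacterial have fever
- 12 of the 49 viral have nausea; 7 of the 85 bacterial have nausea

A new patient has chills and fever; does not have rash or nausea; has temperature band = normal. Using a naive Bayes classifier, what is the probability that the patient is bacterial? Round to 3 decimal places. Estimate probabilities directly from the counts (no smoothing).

viral: (49/134) × (42/49) × (43/49) × (30/49) × (8/49) × (37/49) ≈ 0.0207607
bacterial: (85/134) × (17/85) × (19/85) × (61/85) × (71/85) × (78/85) ≈ 0.0155993
P(bacterial | x) = 0.0155993 / 0.03636 ≈ 0.429

0.429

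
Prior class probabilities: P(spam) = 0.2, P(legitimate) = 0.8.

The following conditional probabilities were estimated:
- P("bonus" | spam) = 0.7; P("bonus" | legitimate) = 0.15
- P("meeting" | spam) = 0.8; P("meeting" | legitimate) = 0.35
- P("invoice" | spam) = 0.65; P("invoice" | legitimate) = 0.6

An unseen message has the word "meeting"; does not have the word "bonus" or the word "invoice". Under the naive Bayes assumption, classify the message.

spam: 0.2 × (1−0.7) × 0.8 × (1−0.65) = 0.0168
legitimate: 0.8 × (1−0.15) × 0.35 × (1−0.6) = 0.0952
Highest score → legitimate.

legitimate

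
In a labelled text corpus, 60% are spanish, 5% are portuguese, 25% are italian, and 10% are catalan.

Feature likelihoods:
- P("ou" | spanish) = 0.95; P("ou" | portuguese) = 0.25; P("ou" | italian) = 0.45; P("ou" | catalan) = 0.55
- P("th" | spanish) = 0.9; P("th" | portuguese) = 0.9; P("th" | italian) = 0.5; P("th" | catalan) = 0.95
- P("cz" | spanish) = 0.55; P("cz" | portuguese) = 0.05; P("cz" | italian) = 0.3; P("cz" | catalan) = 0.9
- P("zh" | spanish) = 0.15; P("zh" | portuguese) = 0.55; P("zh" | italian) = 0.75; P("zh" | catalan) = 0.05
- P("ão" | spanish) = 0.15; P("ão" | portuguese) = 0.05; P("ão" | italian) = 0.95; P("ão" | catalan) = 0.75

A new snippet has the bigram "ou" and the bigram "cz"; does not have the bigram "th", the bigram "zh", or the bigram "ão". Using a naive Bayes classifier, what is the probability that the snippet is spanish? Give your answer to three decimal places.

0.965

spanish: 0.6 × 0.95 × (1−0.9) × 0.55 × (1−0.15) × (1−0.15) = 0.022650375
portuguese: 0.05 × 0.25 × (1−0.9) × 0.05 × (1−0.55) × (1−0.05) = 0.00002671875
italian: 0.25 × 0.45 × (1−0.5) × 0.3 × (1−0.75) × (1−0.95) = 0.0002109375
catalan: 0.1 × 0.55 × (1−0.95) × 0.9 × (1−0.05) × (1−0.75) = 0.0005878125
P(spanish | x) = 0.022650375 / 0.02347584375 ≈ 0.965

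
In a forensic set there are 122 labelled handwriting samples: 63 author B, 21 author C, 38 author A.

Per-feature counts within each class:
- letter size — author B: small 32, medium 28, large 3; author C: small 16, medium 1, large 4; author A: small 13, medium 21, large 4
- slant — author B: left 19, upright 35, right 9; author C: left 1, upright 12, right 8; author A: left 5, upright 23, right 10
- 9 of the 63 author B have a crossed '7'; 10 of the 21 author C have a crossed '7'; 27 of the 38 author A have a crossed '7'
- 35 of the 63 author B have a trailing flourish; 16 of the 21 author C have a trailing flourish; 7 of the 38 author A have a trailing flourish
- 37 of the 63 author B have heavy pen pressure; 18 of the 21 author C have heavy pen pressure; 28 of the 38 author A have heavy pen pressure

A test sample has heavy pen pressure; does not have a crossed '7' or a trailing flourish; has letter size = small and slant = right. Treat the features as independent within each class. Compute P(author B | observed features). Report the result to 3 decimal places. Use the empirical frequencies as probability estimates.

0.451

author B: (63/122) × (32/63) × (9/63) × (54/63) × (28/63) × (37/63) ≈ 0.00838347
author C: (21/122) × (16/21) × (8/21) × (11/21) × (5/21) × (18/21) ≈ 0.00534082
author A: (38/122) × (13/38) × (10/38) × (11/38) × (31/38) × (28/38) ≈ 0.00487935
P(author B | x) = 0.00838347 / 0.01860364 ≈ 0.451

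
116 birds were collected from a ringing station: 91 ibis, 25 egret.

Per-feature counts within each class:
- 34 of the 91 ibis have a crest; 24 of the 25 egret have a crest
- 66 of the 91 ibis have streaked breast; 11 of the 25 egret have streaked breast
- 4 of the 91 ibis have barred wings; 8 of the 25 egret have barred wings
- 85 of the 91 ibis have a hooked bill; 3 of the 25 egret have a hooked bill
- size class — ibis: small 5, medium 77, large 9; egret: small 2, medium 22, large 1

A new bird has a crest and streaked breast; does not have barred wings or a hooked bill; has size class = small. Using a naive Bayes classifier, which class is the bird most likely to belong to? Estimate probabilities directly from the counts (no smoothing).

ibis: (91/116) × (34/91) × (66/91) × (87/91) × (6/91) × (5/91) ≈ 0.000736275
egret: (25/116) × (24/25) × (11/25) × (17/25) × (22/25) × (2/25) ≈ 0.004358
Highest score → egret.

egret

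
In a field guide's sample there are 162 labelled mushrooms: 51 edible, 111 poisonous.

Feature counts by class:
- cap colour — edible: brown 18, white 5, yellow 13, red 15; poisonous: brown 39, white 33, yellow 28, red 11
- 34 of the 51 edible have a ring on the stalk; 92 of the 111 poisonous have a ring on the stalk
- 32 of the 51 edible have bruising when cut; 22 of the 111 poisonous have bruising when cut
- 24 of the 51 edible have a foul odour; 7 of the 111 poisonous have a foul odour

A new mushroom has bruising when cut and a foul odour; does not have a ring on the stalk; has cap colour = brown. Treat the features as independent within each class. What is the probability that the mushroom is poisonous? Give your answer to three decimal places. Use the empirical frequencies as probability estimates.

edible: (51/162) × (18/51) × (17/51) × (32/51) × (24/51) ≈ 0.010936
poisonous: (111/162) × (39/111) × (19/111) × (22/111) × (7/111) ≈ 0.000515057
P(poisonous | x) = 0.000515057 / 0.011451057 ≈ 0.045

0.045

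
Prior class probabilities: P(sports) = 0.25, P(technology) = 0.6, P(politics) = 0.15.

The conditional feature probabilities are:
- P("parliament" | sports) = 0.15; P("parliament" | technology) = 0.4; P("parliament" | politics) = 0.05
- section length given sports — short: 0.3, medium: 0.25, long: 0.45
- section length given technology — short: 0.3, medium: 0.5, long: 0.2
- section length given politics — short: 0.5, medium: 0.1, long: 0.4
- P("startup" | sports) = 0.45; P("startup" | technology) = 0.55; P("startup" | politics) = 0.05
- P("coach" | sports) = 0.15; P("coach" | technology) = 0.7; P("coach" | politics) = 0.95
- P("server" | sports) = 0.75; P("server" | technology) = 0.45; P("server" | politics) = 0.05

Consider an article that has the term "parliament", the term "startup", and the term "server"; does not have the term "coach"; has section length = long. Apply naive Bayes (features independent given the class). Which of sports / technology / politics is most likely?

sports

sports: 0.25 × 0.15 × 0.45 × 0.45 × (1−0.15) × 0.75 = 0.004841015625
technology: 0.6 × 0.4 × 0.2 × 0.55 × (1−0.7) × 0.45 = 0.003564
politics: 0.15 × 0.05 × 0.4 × 0.05 × (1−0.95) × 0.05 = 0.000000375
Highest score → sports.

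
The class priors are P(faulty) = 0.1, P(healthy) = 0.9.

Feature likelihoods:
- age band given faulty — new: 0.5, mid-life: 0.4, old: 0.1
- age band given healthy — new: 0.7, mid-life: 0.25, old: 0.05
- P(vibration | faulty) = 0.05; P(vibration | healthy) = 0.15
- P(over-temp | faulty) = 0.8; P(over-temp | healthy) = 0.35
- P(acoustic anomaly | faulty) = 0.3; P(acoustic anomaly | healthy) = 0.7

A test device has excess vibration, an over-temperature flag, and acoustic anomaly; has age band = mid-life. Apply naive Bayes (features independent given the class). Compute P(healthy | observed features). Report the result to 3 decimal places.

faulty: 0.1 × 0.4 × 0.05 × 0.8 × 0.3 = 0.00048
healthy: 0.9 × 0.25 × 0.15 × 0.35 × 0.7 = 0.00826875
P(healthy | x) = 0.00826875 / 0.00874875 ≈ 0.945

0.945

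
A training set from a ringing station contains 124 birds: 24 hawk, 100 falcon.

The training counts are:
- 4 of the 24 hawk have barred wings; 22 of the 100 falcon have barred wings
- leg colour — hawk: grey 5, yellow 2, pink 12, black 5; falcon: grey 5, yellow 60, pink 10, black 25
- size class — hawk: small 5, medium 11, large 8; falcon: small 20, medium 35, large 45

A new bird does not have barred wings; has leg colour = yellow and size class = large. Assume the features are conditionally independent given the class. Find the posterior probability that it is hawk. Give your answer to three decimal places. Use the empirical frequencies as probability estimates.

0.026

hawk: (24/124) × (20/24) × (2/24) × (8/24) ≈ 0.00448029
falcon: (100/124) × (78/100) × (60/100) × (45/100) ≈ 0.169839
P(hawk | x) = 0.00448029 / 0.17431929 ≈ 0.026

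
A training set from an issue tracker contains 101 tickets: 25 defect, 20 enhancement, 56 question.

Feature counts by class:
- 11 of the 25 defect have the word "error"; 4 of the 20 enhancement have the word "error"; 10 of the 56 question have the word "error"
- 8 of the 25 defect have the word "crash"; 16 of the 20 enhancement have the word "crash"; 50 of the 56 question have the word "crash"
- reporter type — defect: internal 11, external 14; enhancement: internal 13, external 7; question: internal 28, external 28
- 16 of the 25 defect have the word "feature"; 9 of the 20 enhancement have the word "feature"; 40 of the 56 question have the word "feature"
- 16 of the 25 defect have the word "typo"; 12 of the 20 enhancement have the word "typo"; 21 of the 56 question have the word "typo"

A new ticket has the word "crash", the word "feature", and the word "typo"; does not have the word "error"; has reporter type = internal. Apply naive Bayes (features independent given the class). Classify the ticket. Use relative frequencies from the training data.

question

defect: (25/101) × (14/25) × (8/25) × (11/25) × (16/25) × (16/25) ≈ 0.00799409
enhancement: (20/101) × (16/20) × (16/20) × (13/20) × (9/20) × (12/20) ≈ 0.0222416
question: (56/101) × (46/56) × (50/56) × (28/56) × (40/56) × (21/56) ≈ 0.0544618
Highest score → question.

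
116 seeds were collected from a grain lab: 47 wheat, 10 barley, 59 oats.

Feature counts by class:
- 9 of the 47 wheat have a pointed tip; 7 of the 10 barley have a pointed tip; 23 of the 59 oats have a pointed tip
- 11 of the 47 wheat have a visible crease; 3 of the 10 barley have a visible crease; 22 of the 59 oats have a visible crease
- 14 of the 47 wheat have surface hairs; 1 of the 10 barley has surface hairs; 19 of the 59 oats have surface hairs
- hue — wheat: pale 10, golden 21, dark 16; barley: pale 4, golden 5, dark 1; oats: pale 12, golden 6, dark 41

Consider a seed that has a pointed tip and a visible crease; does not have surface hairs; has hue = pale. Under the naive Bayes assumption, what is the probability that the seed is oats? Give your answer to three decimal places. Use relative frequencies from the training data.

0.525

wheat: (47/116) × (9/47) × (11/47) × (33/47) × (10/47) ≈ 0.00271267
barley: (10/116) × (7/10) × (3/10) × (9/10) × (4/10) ≈ 0.00651724
oats: (59/116) × (23/59) × (22/59) × (40/59) × (12/59) ≈ 0.0101948
P(oats | x) = 0.0101948 / 0.01942471 ≈ 0.525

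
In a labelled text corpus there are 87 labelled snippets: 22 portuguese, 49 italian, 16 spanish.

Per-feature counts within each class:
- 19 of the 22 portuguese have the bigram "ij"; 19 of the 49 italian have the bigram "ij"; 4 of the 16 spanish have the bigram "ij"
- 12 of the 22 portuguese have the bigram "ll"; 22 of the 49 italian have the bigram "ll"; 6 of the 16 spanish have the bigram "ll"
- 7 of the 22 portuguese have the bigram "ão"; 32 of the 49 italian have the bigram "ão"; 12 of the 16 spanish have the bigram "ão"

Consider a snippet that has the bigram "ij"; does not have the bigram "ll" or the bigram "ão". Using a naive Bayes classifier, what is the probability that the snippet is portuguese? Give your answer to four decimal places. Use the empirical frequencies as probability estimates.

0.5804

portuguese: (22/87) × (19/22) × (10/22) × (15/22) ≈ 0.0676831
italian: (49/87) × (19/49) × (27/49) × (17/49) ≈ 0.0417498
spanish: (16/87) × (4/16) × (10/16) × (4/16) ≈ 0.00718391
P(portuguese | x) = 0.0676831 / 0.11661681 ≈ 0.5804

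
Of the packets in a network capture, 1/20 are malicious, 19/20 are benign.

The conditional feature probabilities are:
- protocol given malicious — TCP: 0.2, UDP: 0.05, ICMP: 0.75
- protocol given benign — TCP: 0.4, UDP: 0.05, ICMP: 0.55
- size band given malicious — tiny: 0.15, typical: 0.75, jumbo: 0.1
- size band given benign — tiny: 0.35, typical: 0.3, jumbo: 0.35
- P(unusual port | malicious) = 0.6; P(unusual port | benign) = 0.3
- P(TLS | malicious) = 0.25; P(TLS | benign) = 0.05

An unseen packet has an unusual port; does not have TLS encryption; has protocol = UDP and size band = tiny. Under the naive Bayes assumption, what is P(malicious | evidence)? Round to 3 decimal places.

malicious: 0.05 × 0.05 × 0.15 × 0.6 × (1−0.25) = 0.00016875
benign: 0.95 × 0.05 × 0.35 × 0.3 × (1−0.05) = 0.004738125
P(malicious | x) = 0.00016875 / 0.004906875 ≈ 0.034

0.034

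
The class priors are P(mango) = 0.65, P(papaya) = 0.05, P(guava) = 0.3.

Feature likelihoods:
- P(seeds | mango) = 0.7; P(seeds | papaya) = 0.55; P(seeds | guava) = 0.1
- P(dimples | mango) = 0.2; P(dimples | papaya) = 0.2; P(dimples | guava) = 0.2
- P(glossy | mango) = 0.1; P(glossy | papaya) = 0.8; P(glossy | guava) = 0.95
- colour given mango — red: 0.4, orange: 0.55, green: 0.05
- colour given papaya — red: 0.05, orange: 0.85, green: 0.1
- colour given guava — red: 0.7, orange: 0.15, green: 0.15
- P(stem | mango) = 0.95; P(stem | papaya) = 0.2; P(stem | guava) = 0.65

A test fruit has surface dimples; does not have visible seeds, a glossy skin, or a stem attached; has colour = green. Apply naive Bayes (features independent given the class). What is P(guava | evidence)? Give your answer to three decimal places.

mango: 0.65 × (1−0.7) × 0.2 × (1−0.1) × 0.05 × (1−0.95) = 0.00008775
papaya: 0.05 × (1−0.55) × 0.2 × (1−0.8) × 0.1 × (1−0.2) = 0.000072
guava: 0.3 × (1−0.1) × 0.2 × (1−0.95) × 0.15 × (1−0.65) = 0.00014175
P(guava | x) = 0.00014175 / 0.0003015 ≈ 0.470

0.470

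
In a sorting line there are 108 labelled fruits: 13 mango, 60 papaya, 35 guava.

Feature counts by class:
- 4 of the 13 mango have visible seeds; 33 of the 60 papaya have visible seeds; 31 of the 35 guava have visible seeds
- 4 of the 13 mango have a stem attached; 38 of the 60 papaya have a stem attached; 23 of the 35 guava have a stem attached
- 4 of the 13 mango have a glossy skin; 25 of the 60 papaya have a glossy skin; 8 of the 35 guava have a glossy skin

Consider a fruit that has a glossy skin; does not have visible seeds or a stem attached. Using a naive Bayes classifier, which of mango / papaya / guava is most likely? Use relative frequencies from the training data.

papaya

mango: (13/108) × (9/13) × (9/13) × (4/13) ≈ 0.0177515
papaya: (60/108) × (27/60) × (22/60) × (25/60) ≈ 0.0381944
guava: (35/108) × (4/35) × (12/35) × (8/35) ≈ 0.00290249
Highest score → papaya.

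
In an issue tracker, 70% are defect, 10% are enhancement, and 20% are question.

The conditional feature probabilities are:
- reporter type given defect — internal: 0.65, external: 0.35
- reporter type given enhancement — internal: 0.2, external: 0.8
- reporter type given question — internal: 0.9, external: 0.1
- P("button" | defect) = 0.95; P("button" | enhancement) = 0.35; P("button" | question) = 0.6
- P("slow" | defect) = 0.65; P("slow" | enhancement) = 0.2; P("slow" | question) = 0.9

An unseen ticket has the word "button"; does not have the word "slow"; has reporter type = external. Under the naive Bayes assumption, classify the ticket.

defect: 0.7 × 0.35 × 0.95 × (1−0.65) = 0.0814625
enhancement: 0.1 × 0.8 × 0.35 × (1−0.2) = 0.0224
question: 0.2 × 0.1 × 0.6 × (1−0.9) = 0.0012
Highest score → defect.

defect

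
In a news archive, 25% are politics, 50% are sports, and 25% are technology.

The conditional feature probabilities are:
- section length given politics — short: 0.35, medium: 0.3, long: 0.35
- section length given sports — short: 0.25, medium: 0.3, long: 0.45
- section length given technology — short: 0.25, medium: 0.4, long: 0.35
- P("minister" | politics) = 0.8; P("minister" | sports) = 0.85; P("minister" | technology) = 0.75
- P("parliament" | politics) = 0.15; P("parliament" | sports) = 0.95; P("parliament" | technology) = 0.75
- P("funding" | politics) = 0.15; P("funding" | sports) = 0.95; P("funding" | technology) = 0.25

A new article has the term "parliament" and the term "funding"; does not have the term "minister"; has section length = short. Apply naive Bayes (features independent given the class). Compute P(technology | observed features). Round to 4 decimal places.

politics: 0.25 × 0.35 × (1−0.8) × 0.15 × 0.15 = 0.00039375
sports: 0.5 × 0.25 × (1−0.85) × 0.95 × 0.95 = 0.016921875
technology: 0.25 × 0.25 × (1−0.75) × 0.75 × 0.25 = 0.0029296875
P(technology | x) = 0.0029296875 / 0.0202453125 ≈ 0.1447

0.1447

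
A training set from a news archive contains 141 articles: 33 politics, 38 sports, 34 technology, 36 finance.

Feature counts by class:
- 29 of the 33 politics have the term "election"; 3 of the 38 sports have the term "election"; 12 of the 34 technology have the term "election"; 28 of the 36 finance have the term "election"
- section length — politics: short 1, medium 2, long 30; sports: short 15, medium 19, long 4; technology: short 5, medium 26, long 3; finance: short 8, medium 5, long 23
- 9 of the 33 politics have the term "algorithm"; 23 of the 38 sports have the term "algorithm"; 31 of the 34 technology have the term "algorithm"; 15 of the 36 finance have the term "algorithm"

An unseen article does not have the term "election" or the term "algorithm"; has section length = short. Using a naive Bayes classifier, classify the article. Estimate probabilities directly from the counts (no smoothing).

politics: (33/141) × (4/33) × (1/33) × (24/33) ≈ 0.000625208
sports: (38/141) × (35/38) × (15/38) × (15/38) ≈ 0.038678
technology: (34/141) × (22/34) × (5/34) × (3/34) ≈ 0.00202459
finance: (36/141) × (8/36) × (8/36) × (21/36) ≈ 0.00735487
Highest score → sports.

sports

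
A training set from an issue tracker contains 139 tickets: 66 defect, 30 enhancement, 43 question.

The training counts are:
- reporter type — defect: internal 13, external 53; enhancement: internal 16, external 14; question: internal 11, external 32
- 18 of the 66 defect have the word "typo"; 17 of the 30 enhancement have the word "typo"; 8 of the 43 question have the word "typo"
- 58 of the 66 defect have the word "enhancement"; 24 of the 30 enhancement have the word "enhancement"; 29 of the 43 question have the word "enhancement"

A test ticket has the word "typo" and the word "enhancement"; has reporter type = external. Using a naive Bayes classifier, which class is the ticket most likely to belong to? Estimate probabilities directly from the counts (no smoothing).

defect: (66/139) × (53/66) × (18/66) × (58/66) ≈ 0.0913847
enhancement: (30/139) × (14/30) × (17/30) × (24/30) ≈ 0.0456595
question: (43/139) × (32/43) × (8/43) × (29/43) ≈ 0.0288859
Highest score → defect.

defect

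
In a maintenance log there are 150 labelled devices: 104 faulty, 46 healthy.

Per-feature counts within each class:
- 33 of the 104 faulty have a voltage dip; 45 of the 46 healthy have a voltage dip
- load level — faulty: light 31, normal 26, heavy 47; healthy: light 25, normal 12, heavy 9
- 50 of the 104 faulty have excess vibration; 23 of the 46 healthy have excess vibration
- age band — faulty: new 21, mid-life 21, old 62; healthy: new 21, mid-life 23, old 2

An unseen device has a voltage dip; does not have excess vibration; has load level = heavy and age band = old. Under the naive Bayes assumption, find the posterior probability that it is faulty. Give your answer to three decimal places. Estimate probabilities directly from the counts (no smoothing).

faulty: (104/150) × (33/104) × (47/104) × (54/104) × (62/104) ≈ 0.0307756
healthy: (46/150) × (45/46) × (9/46) × (23/46) × (2/46) ≈ 0.00127599
P(faulty | x) = 0.0307756 / 0.03205159 ≈ 0.960

0.960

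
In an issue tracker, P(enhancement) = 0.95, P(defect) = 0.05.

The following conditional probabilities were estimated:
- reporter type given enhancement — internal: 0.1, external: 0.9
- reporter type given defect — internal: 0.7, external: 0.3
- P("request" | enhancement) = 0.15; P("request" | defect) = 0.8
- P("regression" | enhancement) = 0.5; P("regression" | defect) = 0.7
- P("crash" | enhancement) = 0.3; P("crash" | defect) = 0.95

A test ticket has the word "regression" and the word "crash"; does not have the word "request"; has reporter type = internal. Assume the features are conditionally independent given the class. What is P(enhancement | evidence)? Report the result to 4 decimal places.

0.7224

enhancement: 0.95 × 0.1 × (1−0.15) × 0.5 × 0.3 = 0.0121125
defect: 0.05 × 0.7 × (1−0.8) × 0.7 × 0.95 = 0.004655
P(enhancement | x) = 0.0121125 / 0.0167675 ≈ 0.7224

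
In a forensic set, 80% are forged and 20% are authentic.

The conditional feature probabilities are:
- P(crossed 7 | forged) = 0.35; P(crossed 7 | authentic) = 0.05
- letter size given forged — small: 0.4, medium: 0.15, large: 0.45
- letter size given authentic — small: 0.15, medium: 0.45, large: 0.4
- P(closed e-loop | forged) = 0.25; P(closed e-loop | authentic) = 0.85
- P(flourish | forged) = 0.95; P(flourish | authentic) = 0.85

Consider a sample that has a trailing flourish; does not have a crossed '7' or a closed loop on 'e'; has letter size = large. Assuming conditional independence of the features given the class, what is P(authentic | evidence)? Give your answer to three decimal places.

0.055

forged: 0.8 × (1−0.35) × 0.45 × (1−0.25) × 0.95 = 0.166725
authentic: 0.2 × (1−0.05) × 0.4 × (1−0.85) × 0.85 = 0.00969
P(authentic | x) = 0.00969 / 0.176415 ≈ 0.055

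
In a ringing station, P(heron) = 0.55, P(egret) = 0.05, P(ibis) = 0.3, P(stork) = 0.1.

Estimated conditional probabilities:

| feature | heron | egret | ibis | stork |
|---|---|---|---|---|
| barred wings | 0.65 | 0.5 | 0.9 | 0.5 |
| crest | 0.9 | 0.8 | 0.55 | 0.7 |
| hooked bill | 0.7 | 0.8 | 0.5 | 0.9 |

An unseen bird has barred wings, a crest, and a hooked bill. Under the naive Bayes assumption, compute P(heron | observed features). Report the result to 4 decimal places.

heron: 0.55 × 0.65 × 0.9 × 0.7 = 0.225225
egret: 0.05 × 0.5 × 0.8 × 0.8 = 0.016
ibis: 0.3 × 0.9 × 0.55 × 0.5 = 0.07425
stork: 0.1 × 0.5 × 0.7 × 0.9 = 0.0315
P(heron | x) = 0.225225 / 0.346975 ≈ 0.6491

0.6491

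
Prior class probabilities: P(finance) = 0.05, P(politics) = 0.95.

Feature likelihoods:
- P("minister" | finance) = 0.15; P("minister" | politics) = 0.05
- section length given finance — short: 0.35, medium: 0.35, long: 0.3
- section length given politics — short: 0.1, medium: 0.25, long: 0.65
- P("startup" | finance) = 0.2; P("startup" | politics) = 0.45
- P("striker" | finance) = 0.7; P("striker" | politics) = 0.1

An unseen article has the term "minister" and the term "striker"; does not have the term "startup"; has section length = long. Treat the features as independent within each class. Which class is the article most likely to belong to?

politics

finance: 0.05 × 0.15 × 0.3 × (1−0.2) × 0.7 = 0.00126
politics: 0.95 × 0.05 × 0.65 × (1−0.45) × 0.1 = 0.001698125
Highest score → politics.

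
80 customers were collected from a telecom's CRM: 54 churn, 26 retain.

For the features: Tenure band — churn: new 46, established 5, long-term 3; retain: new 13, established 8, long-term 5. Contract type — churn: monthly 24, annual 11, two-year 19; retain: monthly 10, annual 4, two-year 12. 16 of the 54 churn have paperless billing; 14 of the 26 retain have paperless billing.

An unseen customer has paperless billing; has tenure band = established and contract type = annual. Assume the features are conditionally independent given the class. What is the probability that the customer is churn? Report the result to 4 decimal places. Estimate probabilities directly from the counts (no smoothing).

churn: (54/80) × (5/54) × (11/54) × (16/54) ≈ 0.00377229
retain: (26/80) × (8/26) × (4/26) × (14/26) ≈ 0.00828402
P(churn | x) = 0.00377229 / 0.01205631 ≈ 0.3129

0.3129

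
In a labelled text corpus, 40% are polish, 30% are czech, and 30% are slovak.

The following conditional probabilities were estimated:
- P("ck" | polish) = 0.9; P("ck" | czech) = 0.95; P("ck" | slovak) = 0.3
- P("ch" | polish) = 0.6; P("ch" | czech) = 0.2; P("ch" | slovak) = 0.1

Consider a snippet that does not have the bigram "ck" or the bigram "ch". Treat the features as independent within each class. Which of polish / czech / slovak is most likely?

polish: 0.4 × (1−0.9) × (1−0.6) = 0.016
czech: 0.3 × (1−0.95) × (1−0.2) = 0.012
slovak: 0.3 × (1−0.3) × (1−0.1) = 0.189
Highest score → slovak.

slovak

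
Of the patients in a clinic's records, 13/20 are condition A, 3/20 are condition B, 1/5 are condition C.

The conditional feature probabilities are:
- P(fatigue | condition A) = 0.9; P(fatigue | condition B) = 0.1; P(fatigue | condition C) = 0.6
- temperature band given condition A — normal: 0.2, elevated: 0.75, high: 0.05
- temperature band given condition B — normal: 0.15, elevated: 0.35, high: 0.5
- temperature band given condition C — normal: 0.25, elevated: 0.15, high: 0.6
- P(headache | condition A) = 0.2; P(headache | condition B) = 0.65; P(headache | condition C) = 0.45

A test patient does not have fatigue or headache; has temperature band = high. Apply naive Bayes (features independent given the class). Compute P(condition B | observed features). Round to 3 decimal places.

condition A: 0.65 × (1−0.9) × 0.05 × (1−0.2) = 0.0026
condition B: 0.15 × (1−0.1) × 0.5 × (1−0.65) = 0.023625
condition C: 0.2 × (1−0.6) × 0.6 × (1−0.45) = 0.0264
P(condition B | x) = 0.023625 / 0.052625 ≈ 0.449

0.449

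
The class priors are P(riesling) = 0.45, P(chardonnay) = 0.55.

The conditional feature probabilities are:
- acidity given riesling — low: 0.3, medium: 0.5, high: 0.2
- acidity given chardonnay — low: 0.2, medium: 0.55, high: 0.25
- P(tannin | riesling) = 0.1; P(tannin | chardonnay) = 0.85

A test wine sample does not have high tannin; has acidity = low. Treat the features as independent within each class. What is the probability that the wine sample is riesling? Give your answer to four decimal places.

riesling: 0.45 × 0.3 × (1−0.1) = 0.1215
chardonnay: 0.55 × 0.2 × (1−0.85) = 0.0165
P(riesling | x) = 0.1215 / 0.138 ≈ 0.8804

0.8804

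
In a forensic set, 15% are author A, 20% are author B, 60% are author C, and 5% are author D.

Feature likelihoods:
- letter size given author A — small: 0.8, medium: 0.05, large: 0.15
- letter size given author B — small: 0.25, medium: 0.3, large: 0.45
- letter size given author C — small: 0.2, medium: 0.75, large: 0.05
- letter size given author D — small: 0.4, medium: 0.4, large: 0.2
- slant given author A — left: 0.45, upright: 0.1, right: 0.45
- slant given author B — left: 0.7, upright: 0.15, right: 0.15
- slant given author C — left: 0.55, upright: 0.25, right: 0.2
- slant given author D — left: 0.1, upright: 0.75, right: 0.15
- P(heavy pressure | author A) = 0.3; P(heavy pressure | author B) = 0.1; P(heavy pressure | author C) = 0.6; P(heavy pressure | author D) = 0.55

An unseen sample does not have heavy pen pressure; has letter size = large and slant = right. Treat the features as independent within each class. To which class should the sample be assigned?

author B

author A: 0.15 × 0.15 × 0.45 × (1−0.3) = 0.0070875
author B: 0.2 × 0.45 × 0.15 × (1−0.1) = 0.01215
author C: 0.6 × 0.05 × 0.2 × (1−0.6) = 0.0024
author D: 0.05 × 0.2 × 0.15 × (1−0.55) = 0.000675
Highest score → author B.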